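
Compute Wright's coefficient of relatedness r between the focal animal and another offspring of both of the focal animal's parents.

Each parent–offspring link contributes a factor of 1/2, and independent paths through distinct common ancestors add.
Full sibs share both parents — two paths of length 2: r = 2·(1/2)^2 = 1/2.

0.5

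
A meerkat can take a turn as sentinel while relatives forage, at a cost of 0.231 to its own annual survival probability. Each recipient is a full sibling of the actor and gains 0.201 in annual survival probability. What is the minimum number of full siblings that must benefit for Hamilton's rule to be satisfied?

r to a full sibling = 1/2 (full sibs share both parents — two paths of length 2: r = 2·(1/2)^2 = 1/2).
Hamilton's rule: n·r·B > C  ⇒  n > C/(r·B) = 0.231/(0.5·0.201) = 2.299.
The smallest integer exceeding 2.299 is 3.

3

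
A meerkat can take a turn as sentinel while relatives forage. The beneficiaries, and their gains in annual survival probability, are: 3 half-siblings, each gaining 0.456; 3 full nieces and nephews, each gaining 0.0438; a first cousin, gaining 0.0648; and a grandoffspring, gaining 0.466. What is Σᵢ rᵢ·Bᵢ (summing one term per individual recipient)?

0.49945

r to a half-sibling = 1/4 (half-sibs share one parent — one path of length 2: r = (1/2)^2 = 1/4).
r to a full niece or nephew = 0.25 (full aunt/uncle↔niece/nephew: two paths of length 3 through the shared grandparent pair: r = 2·(1/2)^3 = 1/4).
r to a first cousin = 0.125 (first cousins share one grandparent pair — two paths of length 4: r = 2·(1/2)^4 = 1/8).
r to a grandoffspring = 0.25 (two parent–offspring links: r = (1/2)^2 = 1/4).
Summing one r·B term per recipient: 3·0.25·0.456 + 3·0.25·0.0438 + 1·0.125·0.0648 + 1·0.25·0.466 = 0.49945.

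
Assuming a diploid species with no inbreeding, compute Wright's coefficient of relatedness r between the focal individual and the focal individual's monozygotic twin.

1

Each parent–offspring link contributes a factor of 1/2, and independent paths through distinct common ancestors add.
Monozygotic twins share every allele identical by descent: r = 1.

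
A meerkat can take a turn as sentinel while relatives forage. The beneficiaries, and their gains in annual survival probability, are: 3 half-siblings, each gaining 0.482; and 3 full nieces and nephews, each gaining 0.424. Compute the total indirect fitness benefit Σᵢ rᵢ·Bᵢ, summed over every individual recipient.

0.6795

r to a half-sibling = 1/4 (half-sibs share one parent — one path of length 2: r = (1/2)^2 = 1/4).
r to a full niece or nephew = 1/4 (full aunt/uncle↔niece/nephew: two paths of length 3 through the shared grandparent pair: r = 2·(1/2)^3 = 1/4).
Summing one r·B term per recipient: 3·0.25·0.482 + 3·0.25·0.424 = 0.6795.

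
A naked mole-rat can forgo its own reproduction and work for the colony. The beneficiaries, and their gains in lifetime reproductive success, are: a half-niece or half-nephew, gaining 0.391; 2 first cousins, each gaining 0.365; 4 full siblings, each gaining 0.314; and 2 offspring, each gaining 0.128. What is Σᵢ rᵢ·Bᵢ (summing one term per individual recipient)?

r to a half-niece or half-nephew = 0.125 (half-aunt/uncle↔niece/nephew: one path of length 3: r = (1/2)^3 = 1/8).
r to a first cousin = 0.125 (first cousins share one grandparent pair — two paths of length 4: r = 2·(1/2)^4 = 1/8).
r to a full sibling = 0.5 (full sibs share both parents — two paths of length 2: r = 2·(1/2)^2 = 1/2).
r to an offspring = 0.5 (one parent–offspring link: r = (1/2)^1 = 1/2).
Summing one r·B term per recipient: 1·0.125·0.391 + 2·0.125·0.365 + 4·0.5·0.314 + 2·0.5·0.128 = 0.896125.

0.896125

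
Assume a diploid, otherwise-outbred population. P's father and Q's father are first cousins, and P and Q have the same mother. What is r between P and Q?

Relatedness sums over independent paths through distinct common ancestors.
P and Q are related in two ways: second cousins through their fathers (r = 1/32) and half-sibs through their shared mother (r = 1/4).
r = 1/32 + 1/4 = 9/32 = 0.28125.

0.28125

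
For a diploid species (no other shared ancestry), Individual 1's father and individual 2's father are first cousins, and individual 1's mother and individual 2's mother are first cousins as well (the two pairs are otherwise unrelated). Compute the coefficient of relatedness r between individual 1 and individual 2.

0.0625

Wright's path rule: contributions from independent ancestry routes add.
Individual 1 and individual 2 are related in two ways: second cousins through their fathers (r = 1/32) and second cousins through their mothers (r = 1/32).
r = 1/32 + 1/32 = 0.0625.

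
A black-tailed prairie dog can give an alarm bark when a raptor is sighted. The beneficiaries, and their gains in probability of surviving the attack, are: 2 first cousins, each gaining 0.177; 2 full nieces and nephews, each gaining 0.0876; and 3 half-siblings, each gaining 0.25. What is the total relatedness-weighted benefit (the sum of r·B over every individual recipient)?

r to a first cousin = 1/8 (first cousins share one grandparent pair — two paths of length 4: r = 2·(1/2)^4 = 1/8).
r to a full niece or nephew = 1/4 (full aunt/uncle↔niece/nephew: two paths of length 3 through the shared grandparent pair: r = 2·(1/2)^3 = 1/4).
r to a half-sibling = 1/4 (half-sibs share one parent — one path of length 2: r = (1/2)^2 = 1/4).
Summing one r·B term per recipient: 2·0.125·0.177 + 2·0.25·0.0876 + 3·0.25·0.25 = 0.27555.

0.27555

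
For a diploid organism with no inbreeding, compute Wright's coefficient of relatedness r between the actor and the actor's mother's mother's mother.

0.125

Each parent–offspring link contributes a factor of 1/2, and independent paths through distinct common ancestors add.
Three parent–offspring links: r = (1/2)^3 = 1/8.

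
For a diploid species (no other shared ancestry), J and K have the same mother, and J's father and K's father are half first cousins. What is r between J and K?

0.265625

Relatedness sums over independent paths through distinct common ancestors.
J and K are related in two ways: half-sibs through their shared mother (r = 1/4) and half second cousins through their fathers (r = 1/64).
r = 1/4 + 1/64 = 0.265625.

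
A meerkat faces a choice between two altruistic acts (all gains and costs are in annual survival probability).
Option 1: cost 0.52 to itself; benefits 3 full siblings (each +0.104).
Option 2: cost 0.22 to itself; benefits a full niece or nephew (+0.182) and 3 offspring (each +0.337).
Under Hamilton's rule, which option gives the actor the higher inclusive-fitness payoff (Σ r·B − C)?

Option 1: r to a full sibling = 0.5.
Option 1: Σ r·B − C = (3·0.5·0.104) − 0.52 = -0.364.
Option 2: r to a full niece or nephew = 0.25.
Option 2: r to an offspring = 0.5.
Option 2: Σ r·B − C = (1·0.25·0.182 + 3·0.5·0.337) − 0.22 = 0.331.
Option 2 has the higher net inclusive-fitness payoff.

Option 2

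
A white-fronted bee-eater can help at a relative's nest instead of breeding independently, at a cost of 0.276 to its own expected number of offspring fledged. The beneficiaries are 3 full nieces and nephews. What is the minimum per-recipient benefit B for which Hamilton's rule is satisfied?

r to a full niece or nephew = 1/4 (full aunt/uncle↔niece/nephew: two paths of length 3 through the shared grandparent pair: r = 2·(1/2)^3 = 1/4).
Hamilton's rule with n recipients of equal r: n·r·B > C, so B > C/(n·r) = 0.276/(3·0.25) = 0.368.

0.368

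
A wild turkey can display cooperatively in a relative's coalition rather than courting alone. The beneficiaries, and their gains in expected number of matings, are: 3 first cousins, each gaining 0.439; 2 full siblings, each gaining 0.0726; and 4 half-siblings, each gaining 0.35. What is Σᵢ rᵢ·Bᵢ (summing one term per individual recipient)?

r to a first cousin = 1/8 (first cousins share one grandparent pair — two paths of length 4: r = 2·(1/2)^4 = 1/8).
r to a full sibling = 1/2 (full sibs share both parents — two paths of length 2: r = 2·(1/2)^2 = 1/2).
r to a half-sibling = 0.25 (half-sibs share one parent — one path of length 2: r = (1/2)^2 = 1/4).
Summing one r·B term per recipient: 3·0.125·0.439 + 2·0.5·0.0726 + 4·0.25·0.35 = 0.587225.

0.587225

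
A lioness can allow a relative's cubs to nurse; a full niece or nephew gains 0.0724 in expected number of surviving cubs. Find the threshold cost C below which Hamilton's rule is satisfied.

0.0181

r to a full niece or nephew = 0.25 (full aunt/uncle↔niece/nephew: two paths of length 3 through the shared grandparent pair: r = 2·(1/2)^3 = 1/4).
Hamilton's rule: n·r·B > C, so the trait is favored while C < n·r·B = 1·0.25·0.0724 = 0.0181.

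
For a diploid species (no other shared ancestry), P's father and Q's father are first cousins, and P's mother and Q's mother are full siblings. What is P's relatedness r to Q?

With two independent routes of shared ancestry, r is the sum of the two contributions.
P and Q are related in two ways: second cousins through their fathers (r = 1/32) and first cousins through their mothers (r = 1/8).
r = 1/32 + 1/8 = 5/32 = 0.15625.

0.15625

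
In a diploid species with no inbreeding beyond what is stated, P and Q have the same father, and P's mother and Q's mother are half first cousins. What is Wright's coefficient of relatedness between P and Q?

0.265625

Relatedness sums over independent paths through distinct common ancestors.
P and Q are related in two ways: half-sibs through their shared father (r = 1/4) and half second cousins through their mothers (r = 1/64).
r = 1/4 + 1/64 = 17/64 = 0.265625.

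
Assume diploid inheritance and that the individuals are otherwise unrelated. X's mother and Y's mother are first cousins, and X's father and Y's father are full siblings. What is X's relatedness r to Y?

0.15625

Relatedness sums over independent paths through distinct common ancestors.
X and Y are related in two ways: second cousins through their mothers (r = 1/32) and first cousins through their fathers (r = 1/8).
r = 1/32 + 1/8 = 0.15625.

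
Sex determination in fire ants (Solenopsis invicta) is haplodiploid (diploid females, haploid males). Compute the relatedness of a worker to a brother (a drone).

Her haploid brother carries none of their father's genes and a random half of their mother's genome; that half matches the maternal half of her own genome with probability 1/2: r = 1/2 · 1/2 = 1/4.

0.25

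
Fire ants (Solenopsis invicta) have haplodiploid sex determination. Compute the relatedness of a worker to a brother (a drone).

Her haploid brother carries none of their father's genes and a random half of their mother's genome; that half matches the maternal half of her own genome with probability 1/2: r = 1/2 · 1/2 = 1/4.

0.25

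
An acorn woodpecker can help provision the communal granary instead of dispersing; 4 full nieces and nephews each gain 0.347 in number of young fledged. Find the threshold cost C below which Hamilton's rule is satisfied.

r to a full niece or nephew = 0.25 (full aunt/uncle↔niece/nephew: two paths of length 3 through the shared grandparent pair: r = 2·(1/2)^3 = 1/4).
Hamilton's rule: n·r·B > C, so the trait is favored while C < n·r·B = 4·0.25·0.347 = 0.347.

0.347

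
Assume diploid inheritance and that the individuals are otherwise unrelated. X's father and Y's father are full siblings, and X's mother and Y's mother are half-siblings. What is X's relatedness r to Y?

0.1875

With two independent routes of shared ancestry, r is the sum of the two contributions.
X and Y are related in two ways: first cousins through their fathers (r = 1/8) and half first cousins through their mothers (r = 1/16).
r = 1/8 + 1/16 = 3/16 = 0.1875.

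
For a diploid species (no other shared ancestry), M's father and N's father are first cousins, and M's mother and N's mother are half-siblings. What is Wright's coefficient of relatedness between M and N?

With two independent routes of shared ancestry, r is the sum of the two contributions.
M and N are related in two ways: second cousins through their fathers (r = 1/32) and half first cousins through their mothers (r = 1/16).
r = 1/32 + 1/16 = 3/32 = 0.09375.

0.09375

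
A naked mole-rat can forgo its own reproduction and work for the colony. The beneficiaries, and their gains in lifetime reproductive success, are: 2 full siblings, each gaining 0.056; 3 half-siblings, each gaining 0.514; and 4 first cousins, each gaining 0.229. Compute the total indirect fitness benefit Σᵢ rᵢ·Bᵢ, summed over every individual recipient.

r to a full sibling = 1/2 (full sibs share both parents — two paths of length 2: r = 2·(1/2)^2 = 1/2).
r to a half-sibling = 0.25 (half-sibs share one parent — one path of length 2: r = (1/2)^2 = 1/4).
r to a first cousin = 0.125 (first cousins share one grandparent pair — two paths of length 4: r = 2·(1/2)^4 = 1/8).
Summing one r·B term per recipient: 2·0.5·0.056 + 3·0.25·0.514 + 4·0.125·0.229 = 0.556.

0.556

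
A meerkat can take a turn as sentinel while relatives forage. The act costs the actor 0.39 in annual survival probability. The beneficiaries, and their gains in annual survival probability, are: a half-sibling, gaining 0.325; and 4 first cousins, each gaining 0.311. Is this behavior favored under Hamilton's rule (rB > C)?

No

Hamilton's rule: the trait is favored when the sum of r·B over every recipient exceeds the actor's cost C.
r to a half-sibling = 1/4 (half-sibs share one parent — one path of length 2: r = (1/2)^2 = 1/4).
r to a first cousin = 0.125 (first cousins share one grandparent pair — two paths of length 4: r = 2·(1/2)^4 = 1/8).
Summing one r·B term per recipient: 1·0.25·0.325 + 4·0.125·0.311 = 0.23675.
0.23675 < 0.39: the indirect benefit is less than the cost.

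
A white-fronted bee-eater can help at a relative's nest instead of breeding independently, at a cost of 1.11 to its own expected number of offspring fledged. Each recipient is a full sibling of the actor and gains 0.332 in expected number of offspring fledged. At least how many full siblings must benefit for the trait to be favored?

r to a full sibling = 0.5 (full sibs share both parents — two paths of length 2: r = 2·(1/2)^2 = 1/2).
Hamilton's rule: n·r·B > C  ⇒  n > C/(r·B) = 1.11/(0.5·0.332) = 6.687.
The smallest integer exceeding 6.687 is 7.

7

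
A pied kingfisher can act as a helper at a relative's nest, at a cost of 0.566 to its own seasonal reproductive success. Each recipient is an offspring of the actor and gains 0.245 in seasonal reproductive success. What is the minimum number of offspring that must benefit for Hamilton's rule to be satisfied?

r to an offspring = 1/2 (one parent–offspring link: r = (1/2)^1 = 1/2).
Hamilton's rule: n·r·B > C  ⇒  n > C/(r·B) = 0.566/(0.5·0.245) = 4.62.
The smallest integer exceeding 4.62 is 5.

5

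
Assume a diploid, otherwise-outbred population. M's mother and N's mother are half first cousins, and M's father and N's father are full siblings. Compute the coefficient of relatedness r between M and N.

0.140625

Relatedness sums over independent paths through distinct common ancestors.
M and N are related in two ways: half second cousins through their mothers (r = 1/64) and first cousins through their fathers (r = 1/8).
r = 1/64 + 1/8 = 0.140625.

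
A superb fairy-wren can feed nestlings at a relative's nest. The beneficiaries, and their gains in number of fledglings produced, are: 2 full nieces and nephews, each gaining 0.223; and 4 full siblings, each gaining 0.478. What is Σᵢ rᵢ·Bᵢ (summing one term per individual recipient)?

r to a full niece or nephew = 0.25 (full aunt/uncle↔niece/nephew: two paths of length 3 through the shared grandparent pair: r = 2·(1/2)^3 = 1/4).
r to a full sibling = 0.5 (full sibs share both parents — two paths of length 2: r = 2·(1/2)^2 = 1/2).
Summing one r·B term per recipient: 2·0.25·0.223 + 4·0.5·0.478 = 1.0675.

1.0675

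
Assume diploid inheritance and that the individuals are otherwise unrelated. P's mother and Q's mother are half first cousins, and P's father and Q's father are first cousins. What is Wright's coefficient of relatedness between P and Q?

0.046875

Relatedness sums over independent paths through distinct common ancestors.
P and Q are related in two ways: half second cousins through their mothers (r = 1/64) and second cousins through their fathers (r = 1/32).
r = 1/64 + 1/32 = 3/64 = 0.046875.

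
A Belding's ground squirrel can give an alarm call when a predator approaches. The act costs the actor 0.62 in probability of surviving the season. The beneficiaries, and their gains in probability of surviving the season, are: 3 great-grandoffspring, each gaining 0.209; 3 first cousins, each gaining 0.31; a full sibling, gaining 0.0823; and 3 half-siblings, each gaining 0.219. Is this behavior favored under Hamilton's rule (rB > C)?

Hamilton's rule: the trait is favored when the sum of r·B over every recipient exceeds the actor's cost C.
r to a great-grandoffspring = 0.125 (three parent–offspring links: r = (1/2)^3 = 1/8).
r to a first cousin = 1/8 (first cousins share one grandparent pair — two paths of length 4: r = 2·(1/2)^4 = 1/8).
r to a full sibling = 0.5 (full sibs share both parents — two paths of length 2: r = 2·(1/2)^2 = 1/2).
r to a half-sibling = 1/4 (half-sibs share one parent — one path of length 2: r = (1/2)^2 = 1/4).
Summing one r·B term per recipient: 3·0.125·0.209 + 3·0.125·0.31 + 1·0.5·0.0823 + 3·0.25·0.219 = 0.400025.
0.400025 < 0.62: the indirect benefit is less than the cost.

No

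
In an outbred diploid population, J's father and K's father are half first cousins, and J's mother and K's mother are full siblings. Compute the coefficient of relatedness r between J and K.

Wright's path rule: contributions from independent ancestry routes add.
J and K are related in two ways: half second cousins through their fathers (r = 1/64) and first cousins through their mothers (r = 1/8).
r = 1/64 + 1/8 = 0.140625.

0.140625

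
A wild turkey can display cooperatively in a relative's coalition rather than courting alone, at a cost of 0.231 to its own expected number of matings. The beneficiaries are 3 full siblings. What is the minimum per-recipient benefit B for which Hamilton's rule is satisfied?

r to a full sibling = 1/2 (full sibs share both parents — two paths of length 2: r = 2·(1/2)^2 = 1/2).
Hamilton's rule with n recipients of equal r: n·r·B > C, so B > C/(n·r) = 0.231/(3·0.5) = 0.154.

0.154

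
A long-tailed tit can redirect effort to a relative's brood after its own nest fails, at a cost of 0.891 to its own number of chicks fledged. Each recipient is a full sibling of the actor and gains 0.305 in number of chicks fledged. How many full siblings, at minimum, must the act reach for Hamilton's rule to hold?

r to a full sibling = 0.5 (full sibs share both parents — two paths of length 2: r = 2·(1/2)^2 = 1/2).
Hamilton's rule: n·r·B > C  ⇒  n > C/(r·B) = 0.891/(0.5·0.305) = 5.843.
The smallest integer exceeding 5.843 is 6.

6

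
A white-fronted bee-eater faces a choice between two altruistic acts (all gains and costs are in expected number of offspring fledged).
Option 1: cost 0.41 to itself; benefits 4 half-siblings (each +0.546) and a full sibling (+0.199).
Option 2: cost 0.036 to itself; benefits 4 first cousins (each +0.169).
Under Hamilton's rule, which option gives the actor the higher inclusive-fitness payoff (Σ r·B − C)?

Option 1: r to a half-sibling = 0.25.
Option 1: r to a full sibling = 0.5.
Option 1: Σ r·B − C = (4·0.25·0.546 + 1·0.5·0.199) − 0.41 = 0.2355.
Option 2: r to a first cousin = 0.125.
Option 2: Σ r·B − C = (4·0.125·0.169) − 0.036 = 0.0485.
Option 1 has the higher net inclusive-fitness payoff.

Option 1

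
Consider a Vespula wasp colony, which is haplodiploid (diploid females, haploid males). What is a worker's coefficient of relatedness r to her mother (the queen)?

One meiotic link between diploid queen and diploid daughter: r = 1/2.

0.5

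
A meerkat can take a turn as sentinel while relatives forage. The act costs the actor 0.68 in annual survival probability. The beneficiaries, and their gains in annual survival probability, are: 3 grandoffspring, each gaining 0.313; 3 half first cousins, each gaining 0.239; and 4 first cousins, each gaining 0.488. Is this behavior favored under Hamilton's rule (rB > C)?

Hamilton's rule: the trait is favored when the sum of r·B over every recipient exceeds the actor's cost C.
r to a grandoffspring = 1/4 (two parent–offspring links: r = (1/2)^2 = 1/4).
r to a half first cousin = 1/16 (half first cousins share one grandparent — one path of length 4: r = (1/2)^4 = 1/16).
r to a first cousin = 1/8 (first cousins share one grandparent pair — two paths of length 4: r = 2·(1/2)^4 = 1/8).
Summing one r·B term per recipient: 3·0.25·0.313 + 3·0.0625·0.239 + 4·0.125·0.488 = 0.5235625.
0.5235625 < 0.68: the indirect benefit is less than the cost.

No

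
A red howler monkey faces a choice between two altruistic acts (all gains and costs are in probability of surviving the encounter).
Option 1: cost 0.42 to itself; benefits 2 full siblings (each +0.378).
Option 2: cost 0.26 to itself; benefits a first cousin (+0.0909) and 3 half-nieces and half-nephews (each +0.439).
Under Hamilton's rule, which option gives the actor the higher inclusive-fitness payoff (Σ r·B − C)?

Option 1

Option 1: r to a full sibling = 0.5.
Option 1: Σ r·B − C = (2·0.5·0.378) − 0.42 = -0.042.
Option 2: r to a first cousin = 0.125.
Option 2: r to a half-niece or half-nephew = 0.125.
Option 2: Σ r·B − C = (1·0.125·0.0909 + 3·0.125·0.439) − 0.26 = -0.0840125.
Option 1 has the higher net inclusive-fitness payoff.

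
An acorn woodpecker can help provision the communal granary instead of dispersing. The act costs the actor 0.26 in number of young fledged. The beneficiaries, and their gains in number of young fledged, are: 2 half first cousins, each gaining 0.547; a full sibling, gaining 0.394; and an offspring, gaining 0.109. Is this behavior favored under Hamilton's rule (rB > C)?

Yes

Hamilton's rule: the trait is favored when the sum of r·B over every recipient exceeds the actor's cost C.
r to a half first cousin = 0.0625 (half first cousins share one grandparent — one path of length 4: r = (1/2)^4 = 1/16).
r to a full sibling = 1/2 (full sibs share both parents — two paths of length 2: r = 2·(1/2)^2 = 1/2).
r to an offspring = 0.5 (one parent–offspring link: r = (1/2)^1 = 1/2).
Summing one r·B term per recipient: 2·0.0625·0.547 + 1·0.5·0.394 + 1·0.5·0.109 = 0.319875.
0.319875 > 0.26: the indirect benefit exceeds the cost.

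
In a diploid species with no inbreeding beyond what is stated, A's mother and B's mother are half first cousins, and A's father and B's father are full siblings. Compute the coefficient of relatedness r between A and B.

Wright's path rule: contributions from independent ancestry routes add.
A and B are related in two ways: half second cousins through their mothers (r = 1/64) and first cousins through their fathers (r = 1/8).
r = 1/64 + 1/8 = 9/64 = 0.140625.

0.140625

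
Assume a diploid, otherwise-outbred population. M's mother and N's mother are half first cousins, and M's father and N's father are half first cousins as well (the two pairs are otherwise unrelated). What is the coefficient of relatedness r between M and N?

With two independent routes of shared ancestry, r is the sum of the two contributions.
M and N are related in two ways: half second cousins through their mothers (r = 1/64) and half second cousins through their fathers (r = 1/64).
r = 1/64 + 1/64 = 1/32 = 0.03125.

0.03125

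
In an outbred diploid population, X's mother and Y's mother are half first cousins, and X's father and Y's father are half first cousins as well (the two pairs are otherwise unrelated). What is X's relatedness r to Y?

With two independent routes of shared ancestry, r is the sum of the two contributions.
X and Y are related in two ways: half second cousins through their mothers (r = 1/64) and half second cousins through their fathers (r = 1/64).
r = 1/64 + 1/64 = 1/32 = 0.03125.

0.03125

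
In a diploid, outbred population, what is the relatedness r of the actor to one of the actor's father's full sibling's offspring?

Each parent–offspring link contributes a factor of 1/2, and independent paths through distinct common ancestors add.
First cousins share one grandparent pair — two paths of length 4: r = 2·(1/2)^4 = 1/8.

0.125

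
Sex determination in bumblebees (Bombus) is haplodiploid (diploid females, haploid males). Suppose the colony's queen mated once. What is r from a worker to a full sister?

Haplodiploid full sisters inherit their father's entire haploid genome identically (contributing 1/2) and on average half of their mother's contribution (1/2 · 1/2 = 1/4); r = 1/2 + 1/4 = 3/4.

0.75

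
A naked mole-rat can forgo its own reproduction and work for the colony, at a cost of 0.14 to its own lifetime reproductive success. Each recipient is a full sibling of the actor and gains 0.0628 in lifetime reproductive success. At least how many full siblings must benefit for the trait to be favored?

5

r to a full sibling = 1/2 (full sibs share both parents — two paths of length 2: r = 2·(1/2)^2 = 1/2).
Hamilton's rule: n·r·B > C  ⇒  n > C/(r·B) = 0.14/(0.5·0.0628) = 4.459.
The smallest integer exceeding 4.459 is 5.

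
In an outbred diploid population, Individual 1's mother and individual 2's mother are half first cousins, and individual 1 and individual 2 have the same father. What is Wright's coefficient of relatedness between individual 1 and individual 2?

0.265625

Wright's path rule: contributions from independent ancestry routes add.
Individual 1 and individual 2 are related in two ways: half second cousins through their mothers (r = 1/64) and half-sibs through their shared father (r = 1/4).
r = 1/64 + 1/4 = 0.265625.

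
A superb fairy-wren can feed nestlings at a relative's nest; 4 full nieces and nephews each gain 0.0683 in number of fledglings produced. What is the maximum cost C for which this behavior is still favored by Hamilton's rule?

r to a full niece or nephew = 1/4 (full aunt/uncle↔niece/nephew: two paths of length 3 through the shared grandparent pair: r = 2·(1/2)^3 = 1/4).
Hamilton's rule: n·r·B > C, so the trait is favored while C < n·r·B = 4·0.25·0.0683 = 0.0683.

0.0683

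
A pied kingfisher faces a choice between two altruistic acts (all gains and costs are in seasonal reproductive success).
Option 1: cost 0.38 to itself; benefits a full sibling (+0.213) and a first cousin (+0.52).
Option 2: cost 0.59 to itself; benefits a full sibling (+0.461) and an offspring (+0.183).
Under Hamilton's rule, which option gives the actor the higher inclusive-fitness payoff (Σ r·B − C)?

Option 1: r to a full sibling = 0.5.
Option 1: r to a first cousin = 0.125.
Option 1: Σ r·B − C = (1·0.5·0.213 + 1·0.125·0.52) − 0.38 = -0.2085.
Option 2: r to a full sibling = 0.5.
Option 2: r to an offspring = 0.5.
Option 2: Σ r·B − C = (1·0.5·0.461 + 1·0.5·0.183) − 0.59 = -0.268.
Option 1 has the higher net inclusive-fitness payoff.

Option 1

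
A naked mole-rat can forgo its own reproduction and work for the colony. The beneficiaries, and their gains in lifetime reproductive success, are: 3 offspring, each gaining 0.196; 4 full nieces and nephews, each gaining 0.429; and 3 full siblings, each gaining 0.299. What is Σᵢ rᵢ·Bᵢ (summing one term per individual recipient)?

1.1715

r to an offspring = 0.5 (one parent–offspring link: r = (1/2)^1 = 1/2).
r to a full niece or nephew = 0.25 (full aunt/uncle↔niece/nephew: two paths of length 3 through the shared grandparent pair: r = 2·(1/2)^3 = 1/4).
r to a full sibling = 1/2 (full sibs share both parents — two paths of length 2: r = 2·(1/2)^2 = 1/2).
Summing one r·B term per recipient: 3·0.5·0.196 + 4·0.25·0.429 + 3·0.5·0.299 = 1.1715.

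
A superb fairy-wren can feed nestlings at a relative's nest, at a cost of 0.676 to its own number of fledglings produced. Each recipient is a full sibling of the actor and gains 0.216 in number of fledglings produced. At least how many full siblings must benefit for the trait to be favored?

7

r to a full sibling = 1/2 (full sibs share both parents — two paths of length 2: r = 2·(1/2)^2 = 1/2).
Hamilton's rule: n·r·B > C  ⇒  n > C/(r·B) = 0.676/(0.5·0.216) = 6.259.
The smallest integer exceeding 6.259 is 7.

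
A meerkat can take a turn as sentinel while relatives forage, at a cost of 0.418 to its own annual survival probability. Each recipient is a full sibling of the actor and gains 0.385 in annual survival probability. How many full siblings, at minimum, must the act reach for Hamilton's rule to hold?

3

r to a full sibling = 0.5 (full sibs share both parents — two paths of length 2: r = 2·(1/2)^2 = 1/2).
Hamilton's rule: n·r·B > C  ⇒  n > C/(r·B) = 0.418/(0.5·0.385) = 2.171.
The smallest integer exceeding 2.171 is 3.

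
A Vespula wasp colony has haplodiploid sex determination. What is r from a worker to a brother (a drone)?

Her haploid brother carries none of their father's genes and a random half of their mother's genome; that half matches the maternal half of her own genome with probability 1/2: r = 1/2 · 1/2 = 1/4.

0.25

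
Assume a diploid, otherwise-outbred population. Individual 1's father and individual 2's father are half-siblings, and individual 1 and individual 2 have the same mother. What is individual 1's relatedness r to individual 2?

Independent pedigree routes through distinct common ancestors add.
Individual 1 and individual 2 are related in two ways: half first cousins through their fathers (r = 1/16) and half-sibs through their shared mother (r = 1/4).
r = 1/16 + 1/4 = 5/16 = 0.3125.

0.3125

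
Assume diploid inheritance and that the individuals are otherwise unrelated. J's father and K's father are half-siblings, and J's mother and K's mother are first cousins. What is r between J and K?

Relatedness sums over independent paths through distinct common ancestors.
J and K are related in two ways: half first cousins through their fathers (r = 1/16) and second cousins through their mothers (r = 1/32).
r = 1/16 + 1/32 = 0.09375.

0.09375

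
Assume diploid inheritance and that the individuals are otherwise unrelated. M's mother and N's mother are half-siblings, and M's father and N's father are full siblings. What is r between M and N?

Independent pedigree routes through distinct common ancestors add.
M and N are related in two ways: half first cousins through their mothers (r = 1/16) and first cousins through their fathers (r = 1/8).
r = 1/16 + 1/8 = 0.1875.

0.1875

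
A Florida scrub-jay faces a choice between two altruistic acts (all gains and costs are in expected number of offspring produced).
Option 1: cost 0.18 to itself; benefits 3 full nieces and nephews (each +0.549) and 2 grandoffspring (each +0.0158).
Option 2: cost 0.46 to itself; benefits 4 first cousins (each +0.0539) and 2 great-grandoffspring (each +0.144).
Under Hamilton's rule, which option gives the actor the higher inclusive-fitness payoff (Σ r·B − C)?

Option 1: r to a full niece or nephew = 0.25.
Option 1: r to a grandoffspring = 0.25.
Option 1: Σ r·B − C = (3·0.25·0.549 + 2·0.25·0.0158) − 0.18 = 0.23965.
Option 2: r to a first cousin = 0.125.
Option 2: r to a great-grandoffspring = 0.125.
Option 2: Σ r·B − C = (4·0.125·0.0539 + 2·0.125·0.144) − 0.46 = -0.39705.
Option 1 has the higher net inclusive-fitness payoff.

Option 1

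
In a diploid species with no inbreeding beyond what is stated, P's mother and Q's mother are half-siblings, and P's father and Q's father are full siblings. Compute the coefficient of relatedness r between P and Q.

With two independent routes of shared ancestry, r is the sum of the two contributions.
P and Q are related in two ways: half first cousins through their mothers (r = 1/16) and first cousins through their fathers (r = 1/8).
r = 1/16 + 1/8 = 0.1875.

0.1875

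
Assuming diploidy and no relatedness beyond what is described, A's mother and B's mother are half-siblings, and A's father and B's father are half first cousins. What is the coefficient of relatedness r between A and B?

0.078125

With two independent routes of shared ancestry, r is the sum of the two contributions.
A and B are related in two ways: half first cousins through their mothers (r = 1/16) and half second cousins through their fathers (r = 1/64).
r = 1/16 + 1/64 = 5/64 = 0.078125.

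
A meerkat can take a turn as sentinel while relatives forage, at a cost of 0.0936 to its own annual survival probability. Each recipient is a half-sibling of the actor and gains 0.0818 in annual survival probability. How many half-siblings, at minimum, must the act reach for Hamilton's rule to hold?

5

r to a half-sibling = 1/4 (half-sibs share one parent — one path of length 2: r = (1/2)^2 = 1/4).
Hamilton's rule: n·r·B > C  ⇒  n > C/(r·B) = 0.0936/(0.25·0.0818) = 4.577.
The smallest integer exceeding 4.577 is 5.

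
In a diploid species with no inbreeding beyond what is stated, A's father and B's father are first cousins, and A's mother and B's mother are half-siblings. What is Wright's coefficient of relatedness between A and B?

With two independent routes of shared ancestry, r is the sum of the two contributions.
A and B are related in two ways: second cousins through their fathers (r = 1/32) and half first cousins through their mothers (r = 1/16).
r = 1/32 + 1/16 = 3/32 = 0.09375.

0.09375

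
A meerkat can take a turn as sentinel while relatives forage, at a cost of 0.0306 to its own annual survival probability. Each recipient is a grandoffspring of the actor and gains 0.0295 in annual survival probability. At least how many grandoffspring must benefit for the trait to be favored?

r to a grandoffspring = 0.25 (two parent–offspring links: r = (1/2)^2 = 1/4).
Hamilton's rule: n·r·B > C  ⇒  n > C/(r·B) = 0.0306/(0.25·0.0295) = 4.149.
The smallest integer exceeding 4.149 is 5.

5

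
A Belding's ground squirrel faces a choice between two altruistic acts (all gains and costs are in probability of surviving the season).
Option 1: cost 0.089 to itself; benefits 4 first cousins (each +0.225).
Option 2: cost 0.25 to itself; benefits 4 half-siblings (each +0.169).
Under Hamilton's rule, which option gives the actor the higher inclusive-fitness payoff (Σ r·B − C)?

Option 1

Option 1: r to a first cousin = 0.125.
Option 1: Σ r·B − C = (4·0.125·0.225) − 0.089 = 0.0235.
Option 2: r to a half-sibling = 0.25.
Option 2: Σ r·B − C = (4·0.25·0.169) − 0.25 = -0.081.
Option 1 has the higher net inclusive-fitness payoff.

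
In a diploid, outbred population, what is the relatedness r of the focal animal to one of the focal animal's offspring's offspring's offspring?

Each parent–offspring link contributes a factor of 1/2, and independent paths through distinct common ancestors add.
Three parent–offspring links: r = (1/2)^3 = 1/8.

0.125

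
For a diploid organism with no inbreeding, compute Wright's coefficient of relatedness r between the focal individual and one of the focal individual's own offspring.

0.5

Each parent–offspring link contributes a factor of 1/2, and independent paths through distinct common ancestors add.
One parent–offspring link: r = (1/2)^1 = 1/2.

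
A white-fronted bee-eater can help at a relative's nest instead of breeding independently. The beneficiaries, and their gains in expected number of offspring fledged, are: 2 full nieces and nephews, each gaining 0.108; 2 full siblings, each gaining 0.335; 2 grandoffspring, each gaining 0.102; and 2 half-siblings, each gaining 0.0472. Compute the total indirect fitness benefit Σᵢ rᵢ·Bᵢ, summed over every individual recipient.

r to a full niece or nephew = 0.25 (full aunt/uncle↔niece/nephew: two paths of length 3 through the shared grandparent pair: r = 2·(1/2)^3 = 1/4).
r to a full sibling = 0.5 (full sibs share both parents — two paths of length 2: r = 2·(1/2)^2 = 1/2).
r to a grandoffspring = 1/4 (two parent–offspring links: r = (1/2)^2 = 1/4).
r to a half-sibling = 1/4 (half-sibs share one parent — one path of length 2: r = (1/2)^2 = 1/4).
Summing one r·B term per recipient: 2·0.25·0.108 + 2·0.5·0.335 + 2·0.25·0.102 + 2·0.25·0.0472 = 0.4636.

0.4636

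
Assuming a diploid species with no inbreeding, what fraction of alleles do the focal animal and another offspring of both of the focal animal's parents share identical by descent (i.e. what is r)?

Each parent–offspring link contributes a factor of 1/2, and independent paths through distinct common ancestors add.
Full sibs share both parents — two paths of length 2: r = 2·(1/2)^2 = 1/2.

0.5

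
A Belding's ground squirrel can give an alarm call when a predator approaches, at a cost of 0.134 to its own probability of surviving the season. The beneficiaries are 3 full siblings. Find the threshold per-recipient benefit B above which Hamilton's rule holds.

0.0893

r to a full sibling = 0.5 (full sibs share both parents — two paths of length 2: r = 2·(1/2)^2 = 1/2).
Hamilton's rule with n recipients of equal r: n·r·B > C, so B > C/(n·r) = 0.134/(3·0.5) = 0.0893.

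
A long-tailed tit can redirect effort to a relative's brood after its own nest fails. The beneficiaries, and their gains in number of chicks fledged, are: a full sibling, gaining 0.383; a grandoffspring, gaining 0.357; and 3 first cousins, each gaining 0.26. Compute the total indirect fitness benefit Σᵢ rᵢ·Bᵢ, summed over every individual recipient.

r to a full sibling = 0.5 (full sibs share both parents — two paths of length 2: r = 2·(1/2)^2 = 1/2).
r to a grandoffspring = 0.25 (two parent–offspring links: r = (1/2)^2 = 1/4).
r to a first cousin = 0.125 (first cousins share one grandparent pair — two paths of length 4: r = 2·(1/2)^4 = 1/8).
Summing one r·B term per recipient: 1·0.5·0.383 + 1·0.25·0.357 + 3·0.125·0.26 = 0.37825.

0.37825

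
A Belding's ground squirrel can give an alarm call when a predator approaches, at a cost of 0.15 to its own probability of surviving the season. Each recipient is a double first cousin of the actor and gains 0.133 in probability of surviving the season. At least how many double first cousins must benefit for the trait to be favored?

r to a double first cousin = 0.25 (double first cousins share both grandparent pairs — four paths of length 4: r = 4·(1/2)^4 = 1/4).
Hamilton's rule: n·r·B > C  ⇒  n > C/(r·B) = 0.15/(0.25·0.133) = 4.511.
The smallest integer exceeding 4.511 is 5.

5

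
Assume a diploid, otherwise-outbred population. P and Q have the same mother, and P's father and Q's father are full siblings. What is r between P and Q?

0.375

Relatedness sums over independent paths through distinct common ancestors.
P and Q are related in two ways: half-sibs through their shared mother (r = 1/4) and first cousins through their fathers (r = 1/8).
r = 1/4 + 1/8 = 0.375.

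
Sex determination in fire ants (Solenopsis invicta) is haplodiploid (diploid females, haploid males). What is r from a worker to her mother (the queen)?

0.5

One meiotic link between diploid queen and diploid daughter: r = 1/2.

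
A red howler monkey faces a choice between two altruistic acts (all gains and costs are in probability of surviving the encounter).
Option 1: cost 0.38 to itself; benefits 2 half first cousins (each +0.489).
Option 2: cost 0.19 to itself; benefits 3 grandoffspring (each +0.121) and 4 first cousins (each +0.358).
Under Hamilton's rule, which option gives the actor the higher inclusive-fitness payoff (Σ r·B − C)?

Option 1: r to a half first cousin = 0.0625.
Option 1: Σ r·B − C = (2·0.0625·0.489) − 0.38 = -0.318875.
Option 2: r to a grandoffspring = 0.25.
Option 2: r to a first cousin = 0.125.
Option 2: Σ r·B − C = (3·0.25·0.121 + 4·0.125·0.358) − 0.19 = 0.07975.
Option 2 has the higher net inclusive-fitness payoff.

Option 2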